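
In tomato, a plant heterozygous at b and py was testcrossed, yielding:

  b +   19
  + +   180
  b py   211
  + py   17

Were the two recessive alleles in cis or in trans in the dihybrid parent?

The two most frequent classes are + + (180) and b py (211); these are the parental (non-recombinant) types.
So the F1 carried + + on one chromosome and b py on the other — the recessive alleles are on the same chromosome (cis / coupling).

cis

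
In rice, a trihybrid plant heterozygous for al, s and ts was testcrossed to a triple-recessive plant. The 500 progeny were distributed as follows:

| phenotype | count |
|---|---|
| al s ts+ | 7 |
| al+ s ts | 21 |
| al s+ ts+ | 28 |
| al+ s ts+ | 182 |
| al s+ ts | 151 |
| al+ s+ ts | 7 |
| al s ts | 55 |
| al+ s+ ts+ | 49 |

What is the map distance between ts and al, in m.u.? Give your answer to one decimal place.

The two most frequent reciprocal classes, al+ s ts+ and al s+ ts, are the parental types, so the F1 was al+ s ts+ / al s+ ts.
The two rarest classes, al s ts+ and al+ s+ ts, are the double crossovers. Comparing them with the parentals, only the al allele has switched, so al is the middle locus and the order is s – al – ts.
Crossovers in the al–ts interval produce the single-crossover classes al+ s ts and al s+ ts+ (21 + 28 = 49) plus the double crossovers (14).
RF(al–ts) = (49 + 14) / 500 = 63/500 = 0.1260 → 12.6 m.u.

12.6 m.u.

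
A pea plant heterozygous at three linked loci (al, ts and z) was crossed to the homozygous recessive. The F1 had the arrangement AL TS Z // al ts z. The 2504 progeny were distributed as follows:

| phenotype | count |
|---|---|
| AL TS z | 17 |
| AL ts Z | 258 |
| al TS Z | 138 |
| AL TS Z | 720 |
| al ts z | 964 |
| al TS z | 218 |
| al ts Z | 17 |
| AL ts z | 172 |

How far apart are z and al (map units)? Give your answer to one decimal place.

13.7 map units

The two rarest classes, AL TS z and al ts Z, are the double crossovers. Comparing them with the parentals, only the z allele has switched, so z is the middle locus and the order is ts – z – al.
Crossovers in the z–al interval produce the single-crossover classes al TS Z and AL ts z (138 + 172 = 310) plus the double crossovers (34).
RF(z–al) = (310 + 34) / 2504 = 344/2504 = 0.1374 → 13.7 map units.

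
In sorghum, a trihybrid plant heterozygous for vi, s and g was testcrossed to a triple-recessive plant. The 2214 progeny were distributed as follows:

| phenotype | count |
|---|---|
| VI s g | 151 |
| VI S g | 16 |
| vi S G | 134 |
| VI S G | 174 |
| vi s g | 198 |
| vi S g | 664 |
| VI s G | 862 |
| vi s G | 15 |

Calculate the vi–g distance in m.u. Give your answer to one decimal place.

14.3 m.u.

The two most frequent reciprocal classes, vi S g and VI s G, are the parental types, so the F1 was vi S g / VI s G.
The two rarest classes, VI S g and vi s G, are the double crossovers. Comparing them with the parentals, only the vi allele has switched, so vi is the middle locus and the order is g – vi – s.
Crossovers in the g–vi interval produce the single-crossover classes vi S G and VI s g (134 + 151 = 285) plus the double crossovers (31).
RF(g–vi) = (285 + 31) / 2214 = 316/2214 = 0.1427 → 14.3 m.u.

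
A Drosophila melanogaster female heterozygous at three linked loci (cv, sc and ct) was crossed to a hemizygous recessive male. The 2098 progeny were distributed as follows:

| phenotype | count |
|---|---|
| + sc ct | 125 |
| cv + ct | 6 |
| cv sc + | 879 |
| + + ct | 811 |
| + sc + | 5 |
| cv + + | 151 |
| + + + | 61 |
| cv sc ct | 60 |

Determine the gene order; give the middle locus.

cv

The two most frequent reciprocal classes, + + ct and cv sc +, are the parental types, so the F1 was + + ct / cv sc +.
The two rarest classes, cv + ct and + sc +, are the double crossovers. Comparing them with the parentals, only the cv allele has switched, so cv is the middle locus and the order is ct – cv – sc.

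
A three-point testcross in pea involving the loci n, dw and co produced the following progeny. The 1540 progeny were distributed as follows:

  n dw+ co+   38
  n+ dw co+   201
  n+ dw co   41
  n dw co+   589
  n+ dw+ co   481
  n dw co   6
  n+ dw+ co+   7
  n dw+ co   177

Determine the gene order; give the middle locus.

The two most frequent reciprocal classes, n+ dw+ co and n dw co+, are the parental types, so the F1 was n+ dw+ co / n dw co+.
The two rarest classes, n+ dw+ co+ and n dw co, are the double crossovers. Comparing them with the parentals, only the co allele has switched, so co is the middle locus and the order is n – co – dw.

co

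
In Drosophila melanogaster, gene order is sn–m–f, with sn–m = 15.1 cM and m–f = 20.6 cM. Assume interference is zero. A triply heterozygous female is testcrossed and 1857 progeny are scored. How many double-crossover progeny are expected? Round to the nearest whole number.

Map distances give recombination frequencies of 0.151 and 0.206 for the two intervals.
With no interference, expected double-crossover frequency = 0.151 × 0.206 = 0.03111.
Expected number = 0.03111 × 1857 = 57.76 ≈ 58.

58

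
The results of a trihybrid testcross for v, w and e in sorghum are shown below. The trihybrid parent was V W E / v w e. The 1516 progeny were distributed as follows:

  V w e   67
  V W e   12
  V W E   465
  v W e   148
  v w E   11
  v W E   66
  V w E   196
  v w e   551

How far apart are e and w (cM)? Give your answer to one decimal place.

The two rarest classes, V W e and v w E, are the double crossovers. Comparing them with the parentals, only the e allele has switched, so e is the middle locus and the order is v – e – w.
Crossovers in the e–w interval produce the single-crossover classes V w E and v W e (196 + 148 = 344) plus the double crossovers (23).
RF(e–w) = (344 + 23) / 1516 = 367/1516 = 0.2421 → 24.2 cM.

24.2 cM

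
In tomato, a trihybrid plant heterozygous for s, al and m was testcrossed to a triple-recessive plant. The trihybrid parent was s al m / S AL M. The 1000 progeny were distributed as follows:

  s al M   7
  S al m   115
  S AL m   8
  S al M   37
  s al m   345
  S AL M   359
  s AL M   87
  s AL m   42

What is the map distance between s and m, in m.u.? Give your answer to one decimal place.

The two rarest classes, s al M and S AL m, are the double crossovers. Comparing them with the parentals, only the m allele has switched, so m is the middle locus and the order is al – m – s.
Crossovers in the m–s interval produce the single-crossover classes S al m and s AL M (115 + 87 = 202) plus the double crossovers (15).
RF(m–s) = (202 + 15) / 1000 = 217/1000 = 0.2170 → 21.7 m.u.

21.7 m.u.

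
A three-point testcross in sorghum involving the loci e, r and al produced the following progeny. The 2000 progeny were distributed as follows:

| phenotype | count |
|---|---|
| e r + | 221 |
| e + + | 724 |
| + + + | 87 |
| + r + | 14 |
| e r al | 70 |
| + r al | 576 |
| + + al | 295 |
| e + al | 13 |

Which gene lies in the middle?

al

The two most frequent reciprocal classes, + r al and e + +, are the parental types, so the F1 was + r al / e + +.
The two rarest classes, + r + and e + al, are the double crossovers. Comparing them with the parentals, only the al allele has switched, so al is the middle locus and the order is r – al – e.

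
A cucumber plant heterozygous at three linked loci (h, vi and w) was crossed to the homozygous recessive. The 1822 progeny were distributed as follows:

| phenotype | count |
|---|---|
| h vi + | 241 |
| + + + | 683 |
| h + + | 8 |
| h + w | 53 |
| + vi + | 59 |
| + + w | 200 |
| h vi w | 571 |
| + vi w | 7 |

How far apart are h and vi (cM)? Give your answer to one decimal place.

The two most frequent reciprocal classes, h vi w and + + +, are the parental types, so the F1 was h vi w / + + +.
The two rarest classes, + vi w and h + +, are the double crossovers. Comparing them with the parentals, only the h allele has switched, so h is the middle locus and the order is w – h – vi.
Crossovers in the h–vi interval produce the single-crossover classes h + w and + vi + (53 + 59 = 112) plus the double crossovers (15).
RF(h–vi) = (112 + 15) / 1822 = 127/1822 = 0.0697 → 7.0 cM.

7.0 cM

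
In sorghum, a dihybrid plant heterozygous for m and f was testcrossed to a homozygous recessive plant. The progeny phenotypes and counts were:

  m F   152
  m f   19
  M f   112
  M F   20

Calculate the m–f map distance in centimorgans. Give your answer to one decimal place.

The two most frequent classes, M f (112) and m F (152), are the parental types, so the F1 was M f / m F.
The recombinant classes are M F and m f: 20 + 19 = 39.
Recombination frequency = 39/303 = 0.1287 ≈ 12.9%, i.e. 12.9 centimorgans.

12.9 centimorgans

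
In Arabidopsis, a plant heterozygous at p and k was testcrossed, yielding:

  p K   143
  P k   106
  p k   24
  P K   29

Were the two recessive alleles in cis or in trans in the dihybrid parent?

The two most frequent classes are P k (106) and p K (143); these are the parental (non-recombinant) types.
So the F1 carried P k on one chromosome and p K on the other — the recessive alleles are on opposite chromosomes (trans / repulsion).

trans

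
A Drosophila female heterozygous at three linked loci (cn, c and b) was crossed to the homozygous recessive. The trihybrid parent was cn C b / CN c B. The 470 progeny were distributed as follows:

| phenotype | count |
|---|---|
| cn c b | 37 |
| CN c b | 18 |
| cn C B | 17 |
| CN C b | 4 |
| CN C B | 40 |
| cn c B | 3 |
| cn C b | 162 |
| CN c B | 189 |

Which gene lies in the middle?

cn

The two rarest classes, CN C b and cn c B, are the double crossovers. Comparing them with the parentals, only the cn allele has switched, so cn is the middle locus and the order is c – cn – b.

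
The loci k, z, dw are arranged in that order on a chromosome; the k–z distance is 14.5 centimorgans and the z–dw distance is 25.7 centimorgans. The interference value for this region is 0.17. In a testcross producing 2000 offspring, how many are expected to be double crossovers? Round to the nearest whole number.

62

Map distances give recombination frequencies of 0.145 and 0.257 for the two intervals.
With interference 0.17 (so coincidence = 0.83), expected double-crossover frequency = 0.145 × 0.257 × 0.83 = 0.03093.
Expected number = 0.03093 × 2000 = 61.86 ≈ 62.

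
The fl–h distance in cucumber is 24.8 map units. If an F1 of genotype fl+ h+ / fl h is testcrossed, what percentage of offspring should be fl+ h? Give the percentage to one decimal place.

A map distance of 24.8 map units corresponds to a recombination frequency of 0.248.
The F1 is fl+ h+ / fl h, so fl+ h is a recombinant gamete class with expected frequency r/2 = 0.248/2 = 0.1240.
That is 0.1240 = 12.4% of the progeny.

12.4%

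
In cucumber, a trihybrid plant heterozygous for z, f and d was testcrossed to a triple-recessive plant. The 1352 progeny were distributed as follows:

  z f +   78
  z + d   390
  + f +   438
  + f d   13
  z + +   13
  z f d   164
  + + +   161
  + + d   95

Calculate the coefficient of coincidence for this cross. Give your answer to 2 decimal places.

0.50

The two most frequent reciprocal classes, z + d and + f +, are the parental types, so the F1 was z + d / + f +.
The two rarest classes, z + + and + f d, are the double crossovers. Comparing them with the parentals, only the d allele has switched, so d is the middle locus and the order is f – d – z.
f–d: (325 + 26)/1352 = 0.2596; d–z: (173 + 26)/1352 = 0.1472.
Expected DCO frequency = 0.2596 × 0.1472 ≈ 0.03821; observed = 26/1352 ≈ 0.01923.
Coefficient of coincidence = 0.01923/0.03821 ≈ 0.50.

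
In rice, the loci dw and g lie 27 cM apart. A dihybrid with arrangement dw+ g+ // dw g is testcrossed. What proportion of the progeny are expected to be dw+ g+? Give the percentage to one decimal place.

36.5%

A map distance of 27 cM corresponds to a recombination frequency of 0.270.
The F1 is dw+ g+ / dw g, so dw+ g+ is a parental gamete class with expected frequency (1 − r)/2 = 0.730/2 = 0.3650.
That is 0.3650 = 36.5% of the progeny.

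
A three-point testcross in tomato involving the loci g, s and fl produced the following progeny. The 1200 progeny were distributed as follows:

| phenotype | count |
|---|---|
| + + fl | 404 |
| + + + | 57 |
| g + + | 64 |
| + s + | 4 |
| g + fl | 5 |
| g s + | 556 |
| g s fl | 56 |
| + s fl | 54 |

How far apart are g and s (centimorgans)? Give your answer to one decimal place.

10.6 centimorgans

The two most frequent reciprocal classes, g s + and + + fl, are the parental types, so the F1 was g s + / + + fl.
The two rarest classes, + s + and g + fl, are the double crossovers. Comparing them with the parentals, only the g allele has switched, so g is the middle locus and the order is fl – g – s.
Crossovers in the g–s interval produce the single-crossover classes g + + and + s fl (64 + 54 = 118) plus the double crossovers (9).
RF(g–s) = (118 + 9) / 1200 = 127/1200 = 0.1058 → 10.6 centimorgans.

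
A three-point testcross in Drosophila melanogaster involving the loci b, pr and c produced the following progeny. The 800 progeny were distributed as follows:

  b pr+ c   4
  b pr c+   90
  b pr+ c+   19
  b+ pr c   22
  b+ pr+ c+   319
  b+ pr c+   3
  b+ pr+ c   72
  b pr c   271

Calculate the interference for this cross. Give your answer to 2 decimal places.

The two most frequent reciprocal classes, b pr c and b+ pr+ c+, are the parental types, so the F1 was b pr c / b+ pr+ c+.
The two rarest classes, b pr+ c and b+ pr c+, are the double crossovers. Comparing them with the parentals, only the pr allele has switched, so pr is the middle locus and the order is c – pr – b.
c–pr: (162 + 7)/800 = 0.2112; pr–b: (41 + 7)/800 = 0.0600.
Expected DCO frequency = 0.2112 × 0.0600 ≈ 0.01267; observed = 7/800 ≈ 0.00875.
Coefficient of coincidence = 0.00875/0.01267 ≈ 0.69; interference = 1 − 0.69 = 0.31.

0.31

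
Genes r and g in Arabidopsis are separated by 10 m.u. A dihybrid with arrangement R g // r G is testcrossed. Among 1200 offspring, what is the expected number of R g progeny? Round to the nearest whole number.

540

A map distance of 10 m.u. corresponds to a recombination frequency of 0.100.
The F1 is R g / r G, so R g is a parental gamete class with expected frequency (1 − r)/2 = 0.900/2 = 0.4500.
Expected number = 0.4500 × 1200 = 540.00 ≈ 540.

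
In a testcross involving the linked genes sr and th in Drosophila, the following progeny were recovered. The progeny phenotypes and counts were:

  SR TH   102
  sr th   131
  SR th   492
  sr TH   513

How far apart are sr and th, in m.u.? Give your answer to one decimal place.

18.8 m.u.

The two most frequent classes, SR th (492) and sr TH (513), are the parental types, so the F1 was SR th / sr TH.
The recombinant classes are SR TH and sr th: 102 + 131 = 233.
Recombination frequency = 233/1238 = 0.1882 ≈ 18.8%, i.e. 18.8 m.u.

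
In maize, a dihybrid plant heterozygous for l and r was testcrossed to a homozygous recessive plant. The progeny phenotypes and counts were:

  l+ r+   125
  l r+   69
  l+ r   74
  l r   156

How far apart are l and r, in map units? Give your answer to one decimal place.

33.7 map units

The two most frequent classes, l+ r+ (125) and l r (156), are the parental types, so the F1 was l+ r+ / l r.
The recombinant classes are l+ r and l r+: 74 + 69 = 143.
Recombination frequency = 143/424 = 0.3373 ≈ 33.7%, i.e. 33.7 map units.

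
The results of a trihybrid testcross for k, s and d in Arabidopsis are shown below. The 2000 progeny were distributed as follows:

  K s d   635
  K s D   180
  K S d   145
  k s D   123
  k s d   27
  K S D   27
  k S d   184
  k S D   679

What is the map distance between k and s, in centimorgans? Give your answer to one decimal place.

16.1 centimorgans

The two most frequent reciprocal classes, K s d and k S D, are the parental types, so the F1 was K s d / k S D.
The two rarest classes, k s d and K S D, are the double crossovers. Comparing them with the parentals, only the k allele has switched, so k is the middle locus and the order is s – k – d.
Crossovers in the s–k interval produce the single-crossover classes K S d and k s D (145 + 123 = 268) plus the double crossovers (54).
RF(s–k) = (268 + 54) / 2000 = 322/2000 = 0.1610 → 16.1 centimorgans.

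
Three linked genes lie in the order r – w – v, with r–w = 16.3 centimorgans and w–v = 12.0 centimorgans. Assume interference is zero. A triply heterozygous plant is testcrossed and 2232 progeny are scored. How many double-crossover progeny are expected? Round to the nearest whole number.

Map distances give recombination frequencies of 0.163 and 0.120 for the two intervals.
With no interference, expected double-crossover frequency = 0.163 × 0.120 = 0.01956.
Expected number = 0.01956 × 2232 = 43.66 ≈ 44.

44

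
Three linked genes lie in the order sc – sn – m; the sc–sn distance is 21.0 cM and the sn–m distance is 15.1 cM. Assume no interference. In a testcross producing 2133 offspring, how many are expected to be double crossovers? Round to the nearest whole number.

Map distances give recombination frequencies of 0.210 and 0.151 for the two intervals.
With no interference, expected double-crossover frequency = 0.210 × 0.151 = 0.03171.
Expected number = 0.03171 × 2133 = 67.64 ≈ 68.

68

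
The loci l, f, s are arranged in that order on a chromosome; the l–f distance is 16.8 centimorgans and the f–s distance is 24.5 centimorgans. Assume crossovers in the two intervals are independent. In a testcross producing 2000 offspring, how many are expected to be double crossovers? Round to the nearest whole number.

82

Map distances give recombination frequencies of 0.168 and 0.245 for the two intervals.
With no interference, expected double-crossover frequency = 0.168 × 0.245 = 0.04116.
Expected number = 0.04116 × 2000 = 82.32 ≈ 82.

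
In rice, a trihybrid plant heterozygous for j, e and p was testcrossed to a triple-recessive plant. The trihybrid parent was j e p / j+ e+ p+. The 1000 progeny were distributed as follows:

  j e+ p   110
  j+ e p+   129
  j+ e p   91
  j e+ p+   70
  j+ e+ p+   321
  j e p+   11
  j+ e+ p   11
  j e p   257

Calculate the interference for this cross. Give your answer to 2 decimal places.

The two rarest classes, j e p+ and j+ e+ p, are the double crossovers. Comparing them with the parentals, only the p allele has switched, so p is the middle locus and the order is e – p – j.
e–p: (239 + 22)/1000 = 0.2610; p–j: (161 + 22)/1000 = 0.1830.
Expected DCO frequency = 0.2610 × 0.1830 ≈ 0.04776; observed = 22/1000 ≈ 0.02200.
Coefficient of coincidence = 0.02200/0.04776 ≈ 0.46; interference = 1 − 0.46 = 0.54.

0.54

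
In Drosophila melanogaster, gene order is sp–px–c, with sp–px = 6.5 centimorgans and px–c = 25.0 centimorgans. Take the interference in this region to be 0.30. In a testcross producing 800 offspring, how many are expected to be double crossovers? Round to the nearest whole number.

9

Map distances give recombination frequencies of 0.065 and 0.250 for the two intervals.
With interference 0.30 (so coincidence = 0.70), expected double-crossover frequency = 0.065 × 0.250 × 0.70 = 0.01137.
Expected number = 0.01137 × 800 = 9.10 ≈ 9.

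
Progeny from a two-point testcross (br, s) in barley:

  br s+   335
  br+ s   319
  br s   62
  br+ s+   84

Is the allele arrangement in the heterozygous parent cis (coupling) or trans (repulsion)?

The two most frequent classes are br+ s (319) and br s+ (335); these are the parental (non-recombinant) types.
So the F1 carried br+ s on one chromosome and br s+ on the other — the recessive alleles are on opposite chromosomes (trans / repulsion).

trans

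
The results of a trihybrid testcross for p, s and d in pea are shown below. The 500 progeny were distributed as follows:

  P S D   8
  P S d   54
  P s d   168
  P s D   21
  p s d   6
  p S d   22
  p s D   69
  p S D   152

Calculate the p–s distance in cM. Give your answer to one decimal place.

27.4 cM

The two most frequent reciprocal classes, p S D and P s d, are the parental types, so the F1 was p S D / P s d.
The two rarest classes, P S D and p s d, are the double crossovers. Comparing them with the parentals, only the p allele has switched, so p is the middle locus and the order is s – p – d.
Crossovers in the s–p interval produce the single-crossover classes p s D and P S d (69 + 54 = 123) plus the double crossovers (14).
RF(s–p) = (123 + 14) / 500 = 137/500 = 0.2740 → 27.4 cM.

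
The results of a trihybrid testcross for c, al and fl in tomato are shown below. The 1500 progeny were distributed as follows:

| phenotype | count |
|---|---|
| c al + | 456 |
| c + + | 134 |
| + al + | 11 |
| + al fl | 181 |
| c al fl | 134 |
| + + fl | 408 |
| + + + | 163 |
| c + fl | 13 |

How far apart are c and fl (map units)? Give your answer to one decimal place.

The two most frequent reciprocal classes, + + fl and c al +, are the parental types, so the F1 was + + fl / c al +.
The two rarest classes, c + fl and + al +, are the double crossovers. Comparing them with the parentals, only the c allele has switched, so c is the middle locus and the order is al – c – fl.
Crossovers in the c–fl interval produce the single-crossover classes + + + and c al fl (163 + 134 = 297) plus the double crossovers (24).
RF(c–fl) = (297 + 24) / 1500 = 321/1500 = 0.2140 → 21.4 map units.

21.4 map units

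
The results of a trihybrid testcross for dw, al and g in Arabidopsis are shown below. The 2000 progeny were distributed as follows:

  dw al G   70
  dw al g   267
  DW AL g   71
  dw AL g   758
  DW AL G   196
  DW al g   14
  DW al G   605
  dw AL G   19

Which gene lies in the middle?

g

The two most frequent reciprocal classes, DW al G and dw AL g, are the parental types, so the F1 was DW al G / dw AL g.
The two rarest classes, DW al g and dw AL G, are the double crossovers. Comparing them with the parentals, only the g allele has switched, so g is the middle locus and the order is dw – g – al.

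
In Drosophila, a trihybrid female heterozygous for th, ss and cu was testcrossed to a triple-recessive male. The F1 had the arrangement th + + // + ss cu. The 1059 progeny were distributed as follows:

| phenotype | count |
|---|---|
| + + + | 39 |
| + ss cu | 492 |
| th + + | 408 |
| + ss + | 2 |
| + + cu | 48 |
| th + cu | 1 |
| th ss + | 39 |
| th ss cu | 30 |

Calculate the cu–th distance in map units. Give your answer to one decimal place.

The two rarest classes, th + cu and + ss +, are the double crossovers. Comparing them with the parentals, only the cu allele has switched, so cu is the middle locus and the order is th – cu – ss.
Crossovers in the th–cu interval produce the single-crossover classes + + + and th ss cu (39 + 30 = 69) plus the double crossovers (3).
RF(th–cu) = (69 + 3) / 1059 = 72/1059 = 0.0680 → 6.8 map units.

6.8 map units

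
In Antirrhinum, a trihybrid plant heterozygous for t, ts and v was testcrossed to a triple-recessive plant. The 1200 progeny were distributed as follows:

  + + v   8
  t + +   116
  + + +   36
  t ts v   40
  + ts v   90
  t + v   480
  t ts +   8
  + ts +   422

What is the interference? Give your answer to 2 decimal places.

The two most frequent reciprocal classes, t + v and + ts +, are the parental types, so the F1 was t + v / + ts +.
The two rarest classes, + + v and t ts +, are the double crossovers. Comparing them with the parentals, only the t allele has switched, so t is the middle locus and the order is ts – t – v.
ts–t: (76 + 16)/1200 = 0.0767; t–v: (206 + 16)/1200 = 0.1850.
Expected DCO frequency = 0.0767 × 0.1850 ≈ 0.01419; observed = 16/1200 ≈ 0.01333.
Coefficient of coincidence = 0.01333/0.01419 ≈ 0.94; interference = 1 − 0.94 = 0.06.

0.06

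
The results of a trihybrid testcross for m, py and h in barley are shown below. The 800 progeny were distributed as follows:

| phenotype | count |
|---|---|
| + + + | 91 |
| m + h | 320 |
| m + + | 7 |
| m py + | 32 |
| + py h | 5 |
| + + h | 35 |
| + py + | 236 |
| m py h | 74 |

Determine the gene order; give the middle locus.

h

The two most frequent reciprocal classes, + py + and m + h, are the parental types, so the F1 was + py + / m + h.
The two rarest classes, + py h and m + +, are the double crossovers. Comparing them with the parentals, only the h allele has switched, so h is the middle locus and the order is m – h – py.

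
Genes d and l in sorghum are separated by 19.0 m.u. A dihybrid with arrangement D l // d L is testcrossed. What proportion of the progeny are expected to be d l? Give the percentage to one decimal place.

9.5%

A map distance of 19.0 m.u. corresponds to a recombination frequency of 0.190.
The F1 is D l / d L, so d l is a recombinant gamete class with expected frequency r/2 = 0.190/2 = 0.0950.
That is 0.0950 = 9.5% of the progeny.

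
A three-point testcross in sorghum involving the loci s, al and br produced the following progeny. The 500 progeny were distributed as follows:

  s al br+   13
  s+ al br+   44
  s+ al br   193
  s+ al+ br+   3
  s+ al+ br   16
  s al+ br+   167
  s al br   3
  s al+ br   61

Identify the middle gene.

s

The two most frequent reciprocal classes, s al+ br+ and s+ al br, are the parental types, so the F1 was s al+ br+ / s+ al br.
The two rarest classes, s+ al+ br+ and s al br, are the double crossovers. Comparing them with the parentals, only the s allele has switched, so s is the middle locus and the order is al – s – br.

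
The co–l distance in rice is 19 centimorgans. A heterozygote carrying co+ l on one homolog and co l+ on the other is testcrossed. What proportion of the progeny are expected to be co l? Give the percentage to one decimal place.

A map distance of 19 centimorgans corresponds to a recombination frequency of 0.190.
The F1 is co+ l / co l+, so co l is a recombinant gamete class with expected frequency r/2 = 0.190/2 = 0.0950.
That is 0.0950 = 9.5% of the progeny.

9.5%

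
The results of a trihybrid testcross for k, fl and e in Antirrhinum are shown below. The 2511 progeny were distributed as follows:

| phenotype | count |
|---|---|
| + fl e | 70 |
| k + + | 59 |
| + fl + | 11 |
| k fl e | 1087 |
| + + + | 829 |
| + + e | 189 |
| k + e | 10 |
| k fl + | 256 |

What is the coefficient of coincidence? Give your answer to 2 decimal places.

The two most frequent reciprocal classes, k fl e and + + +, are the parental types, so the F1 was k fl e / + + +.
The two rarest classes, k + e and + fl +, are the double crossovers. Comparing them with the parentals, only the fl allele has switched, so fl is the middle locus and the order is e – fl – k.
e–fl: (445 + 21)/2511 = 0.1856; fl–k: (129 + 21)/2511 = 0.0597.
Expected DCO frequency = 0.1856 × 0.0597 ≈ 0.01108; observed = 21/2511 ≈ 0.00836.
Coefficient of coincidence = 0.00836/0.01108 ≈ 0.75.

0.75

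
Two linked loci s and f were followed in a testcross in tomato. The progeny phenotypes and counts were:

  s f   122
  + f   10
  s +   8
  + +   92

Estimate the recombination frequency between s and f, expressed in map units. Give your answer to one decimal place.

7.8 map units

The two most frequent classes, + + (92) and s f (122), are the parental types, so the F1 was + + / s f.
The recombinant classes are + f and s +: 10 + 8 = 18.
Recombination frequency = 18/232 = 0.0776 ≈ 7.8%, i.e. 7.8 map units.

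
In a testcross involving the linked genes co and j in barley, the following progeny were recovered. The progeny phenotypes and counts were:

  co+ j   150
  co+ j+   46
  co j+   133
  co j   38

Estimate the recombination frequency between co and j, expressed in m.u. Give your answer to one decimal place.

22.9 m.u.

The two most frequent classes, co+ j (150) and co j+ (133), are the parental types, so the F1 was co+ j / co j+.
The recombinant classes are co+ j+ and co j: 46 + 38 = 84.
Recombination frequency = 84/367 = 0.2289 ≈ 22.9%, i.e. 22.9 m.u.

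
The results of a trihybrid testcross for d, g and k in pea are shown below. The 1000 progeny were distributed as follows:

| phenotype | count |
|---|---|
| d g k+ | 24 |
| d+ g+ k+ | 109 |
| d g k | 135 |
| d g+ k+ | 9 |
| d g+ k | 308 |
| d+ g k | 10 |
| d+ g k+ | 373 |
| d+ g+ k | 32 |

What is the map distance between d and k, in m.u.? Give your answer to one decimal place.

The two most frequent reciprocal classes, d+ g k+ and d g+ k, are the parental types, so the F1 was d+ g k+ / d g+ k.
The two rarest classes, d+ g k and d g+ k+, are the double crossovers. Comparing them with the parentals, only the k allele has switched, so k is the middle locus and the order is g – k – d.
Crossovers in the k–d interval produce the single-crossover classes d g k+ and d+ g+ k (24 + 32 = 56) plus the double crossovers (19).
RF(k–d) = (56 + 19) / 1000 = 75/1000 = 0.0750 → 7.5 m.u.

7.5 m.u.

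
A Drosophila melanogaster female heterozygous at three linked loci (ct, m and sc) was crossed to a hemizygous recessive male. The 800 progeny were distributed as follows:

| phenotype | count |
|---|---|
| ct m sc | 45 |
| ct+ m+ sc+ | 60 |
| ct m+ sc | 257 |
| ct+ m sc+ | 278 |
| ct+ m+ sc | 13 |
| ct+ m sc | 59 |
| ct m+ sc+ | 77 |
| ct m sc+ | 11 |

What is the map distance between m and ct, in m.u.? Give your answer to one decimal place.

16.1 m.u.

The two most frequent reciprocal classes, ct+ m sc+ and ct m+ sc, are the parental types, so the F1 was ct+ m sc+ / ct m+ sc.
The two rarest classes, ct m sc+ and ct+ m+ sc, are the double crossovers. Comparing them with the parentals, only the ct allele has switched, so ct is the middle locus and the order is m – ct – sc.
Crossovers in the m–ct interval produce the single-crossover classes ct+ m+ sc+ and ct m sc (60 + 45 = 105) plus the double crossovers (24).
RF(m–ct) = (105 + 24) / 800 = 129/800 = 0.1613 → 16.1 m.u.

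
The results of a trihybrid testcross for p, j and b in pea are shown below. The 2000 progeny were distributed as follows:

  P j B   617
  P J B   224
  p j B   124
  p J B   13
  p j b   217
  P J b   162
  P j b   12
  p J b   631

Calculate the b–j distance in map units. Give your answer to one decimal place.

23.3 map units

The two most frequent reciprocal classes, p J b and P j B, are the parental types, so the F1 was p J b / P j B.
The two rarest classes, p J B and P j b, are the double crossovers. Comparing them with the parentals, only the b allele has switched, so b is the middle locus and the order is j – b – p.
Crossovers in the j–b interval produce the single-crossover classes p j b and P J B (217 + 224 = 441) plus the double crossovers (25).
RF(j–b) = (441 + 25) / 2000 = 466/2000 = 0.2330 → 23.3 map units.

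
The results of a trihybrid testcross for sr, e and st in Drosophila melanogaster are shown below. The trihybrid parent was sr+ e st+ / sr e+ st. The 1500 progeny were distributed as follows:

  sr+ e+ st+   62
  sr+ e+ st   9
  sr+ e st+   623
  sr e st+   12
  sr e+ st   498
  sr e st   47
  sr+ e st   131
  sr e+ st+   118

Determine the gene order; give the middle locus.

The two rarest classes, sr e st+ and sr+ e+ st, are the double crossovers. Comparing them with the parentals, only the sr allele has switched, so sr is the middle locus and the order is st – sr – e.

sr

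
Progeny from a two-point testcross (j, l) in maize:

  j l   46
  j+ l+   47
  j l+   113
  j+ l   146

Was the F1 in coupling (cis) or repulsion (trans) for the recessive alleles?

trans

The two most frequent classes are j+ l (146) and j l+ (113); these are the parental (non-recombinant) types.
So the F1 carried j+ l on one chromosome and j l+ on the other — the recessive alleles are on opposite chromosomes (trans / repulsion).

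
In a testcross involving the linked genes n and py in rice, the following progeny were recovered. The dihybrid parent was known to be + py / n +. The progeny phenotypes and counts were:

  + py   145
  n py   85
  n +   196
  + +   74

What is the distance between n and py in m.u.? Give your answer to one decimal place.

31.8 m.u.

The recombinant classes are + + and n py: 74 + 85 = 159.
Recombination frequency = 159/500 = 0.3180 ≈ 31.8%, i.e. 31.8 m.u.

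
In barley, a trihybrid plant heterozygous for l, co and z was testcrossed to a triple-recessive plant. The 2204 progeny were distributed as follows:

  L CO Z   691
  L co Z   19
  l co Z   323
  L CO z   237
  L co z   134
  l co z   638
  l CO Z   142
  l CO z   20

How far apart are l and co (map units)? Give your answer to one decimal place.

The two most frequent reciprocal classes, l co z and L CO Z, are the parental types, so the F1 was l co z / L CO Z.
The two rarest classes, l CO z and L co Z, are the double crossovers. Comparing them with the parentals, only the co allele has switched, so co is the middle locus and the order is l – co – z.
Crossovers in the l–co interval produce the single-crossover classes L co z and l CO Z (134 + 142 = 276) plus the double crossovers (39).
RF(l–co) = (276 + 39) / 2204 = 315/2204 = 0.1429 → 14.3 map units.

14.3 map units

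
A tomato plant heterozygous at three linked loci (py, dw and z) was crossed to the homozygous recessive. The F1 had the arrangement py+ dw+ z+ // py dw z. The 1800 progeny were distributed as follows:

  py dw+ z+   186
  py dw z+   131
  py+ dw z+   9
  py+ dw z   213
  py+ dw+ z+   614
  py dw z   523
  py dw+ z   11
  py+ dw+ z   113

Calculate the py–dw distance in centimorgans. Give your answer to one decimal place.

The two rarest classes, py+ dw z+ and py dw+ z, are the double crossovers. Comparing them with the parentals, only the dw allele has switched, so dw is the middle locus and the order is z – dw – py.
Crossovers in the dw–py interval produce the single-crossover classes py dw+ z+ and py+ dw z (186 + 213 = 399) plus the double crossovers (20).
RF(dw–py) = (399 + 20) / 1800 = 419/1800 = 0.2328 → 23.3 centimorgans.

23.3 centimorgans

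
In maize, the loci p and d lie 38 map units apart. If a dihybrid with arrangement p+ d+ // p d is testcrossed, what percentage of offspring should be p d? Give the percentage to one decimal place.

A map distance of 38 map units corresponds to a recombination frequency of 0.380.
The F1 is p+ d+ / p d, so p d is a parental gamete class with expected frequency (1 − r)/2 = 0.620/2 = 0.3100.
That is 0.3100 = 31.0% of the progeny.

31.0%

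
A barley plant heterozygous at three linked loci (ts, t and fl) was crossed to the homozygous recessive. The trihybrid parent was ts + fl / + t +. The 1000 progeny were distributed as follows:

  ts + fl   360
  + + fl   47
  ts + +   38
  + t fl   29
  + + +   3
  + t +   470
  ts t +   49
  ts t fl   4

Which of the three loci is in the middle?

The two rarest classes, ts t fl and + + +, are the double crossovers. Comparing them with the parentals, only the t allele has switched, so t is the middle locus and the order is ts – t – fl.

t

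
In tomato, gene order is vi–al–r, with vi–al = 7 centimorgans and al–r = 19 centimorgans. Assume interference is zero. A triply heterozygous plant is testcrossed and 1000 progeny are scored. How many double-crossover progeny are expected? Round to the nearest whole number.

Map distances give recombination frequencies of 0.070 and 0.190 for the two intervals.
With no interference, expected double-crossover frequency = 0.070 × 0.190 = 0.01330.
Expected number = 0.01330 × 1000 = 13.30 ≈ 13.

13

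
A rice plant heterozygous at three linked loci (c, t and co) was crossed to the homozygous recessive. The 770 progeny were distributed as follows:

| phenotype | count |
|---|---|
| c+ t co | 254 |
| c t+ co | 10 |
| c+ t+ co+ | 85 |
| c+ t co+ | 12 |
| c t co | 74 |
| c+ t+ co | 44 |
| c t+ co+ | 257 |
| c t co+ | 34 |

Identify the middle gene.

co

The two most frequent reciprocal classes, c+ t co and c t+ co+, are the parental types, so the F1 was c+ t co / c t+ co+.
The two rarest classes, c+ t co+ and c t+ co, are the double crossovers. Comparing them with the parentals, only the co allele has switched, so co is the middle locus and the order is c – co – t.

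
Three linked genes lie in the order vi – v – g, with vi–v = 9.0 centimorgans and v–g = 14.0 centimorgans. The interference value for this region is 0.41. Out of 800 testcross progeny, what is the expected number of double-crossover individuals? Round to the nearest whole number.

Map distances give recombination frequencies of 0.090 and 0.140 for the two intervals.
With interference 0.41 (so coincidence = 0.59), expected double-crossover frequency = 0.090 × 0.140 × 0.59 = 0.00743.
Expected number = 0.00743 × 800 = 5.95 ≈ 6.

6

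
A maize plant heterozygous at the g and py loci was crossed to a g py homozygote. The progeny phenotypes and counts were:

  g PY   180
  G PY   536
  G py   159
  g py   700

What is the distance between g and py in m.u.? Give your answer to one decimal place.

The two most frequent classes, G PY (536) and g py (700), are the parental types, so the F1 was G PY / g py.
The recombinant classes are G py and g PY: 159 + 180 = 339.
Recombination frequency = 339/1575 = 0.2152 ≈ 21.5%, i.e. 21.5 m.u.

21.5 m.u.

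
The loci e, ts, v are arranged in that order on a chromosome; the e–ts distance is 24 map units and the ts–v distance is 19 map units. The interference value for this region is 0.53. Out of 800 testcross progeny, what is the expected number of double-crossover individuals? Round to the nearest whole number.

Map distances give recombination frequencies of 0.240 and 0.190 for the two intervals.
With interference 0.53 (so coincidence = 0.47), expected double-crossover frequency = 0.240 × 0.190 × 0.47 = 0.02143.
Expected number = 0.02143 × 800 = 17.15 ≈ 17.

17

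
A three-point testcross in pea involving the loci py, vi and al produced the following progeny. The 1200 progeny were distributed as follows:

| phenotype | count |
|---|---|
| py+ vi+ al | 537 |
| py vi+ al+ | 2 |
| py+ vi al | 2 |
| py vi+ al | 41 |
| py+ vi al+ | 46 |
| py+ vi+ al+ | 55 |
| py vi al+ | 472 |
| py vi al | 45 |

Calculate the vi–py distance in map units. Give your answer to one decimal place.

The two most frequent reciprocal classes, py+ vi+ al and py vi al+, are the parental types, so the F1 was py+ vi+ al / py vi al+.
The two rarest classes, py+ vi al and py vi+ al+, are the double crossovers. Comparing them with the parentals, only the vi allele has switched, so vi is the middle locus and the order is py – vi – al.
Crossovers in the py–vi interval produce the single-crossover classes py vi+ al and py+ vi al+ (41 + 46 = 87) plus the double crossovers (4).
RF(py–vi) = (87 + 4) / 1200 = 91/1200 = 0.0758 → 7.6 map units.

7.6 map units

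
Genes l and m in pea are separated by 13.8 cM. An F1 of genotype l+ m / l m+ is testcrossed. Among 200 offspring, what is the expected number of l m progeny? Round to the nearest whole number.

A map distance of 13.8 cM corresponds to a recombination frequency of 0.138.
The F1 is l+ m / l m+, so l m is a recombinant gamete class with expected frequency r/2 = 0.138/2 = 0.0690.
Expected number = 0.0690 × 200 = 13.80 ≈ 14.

14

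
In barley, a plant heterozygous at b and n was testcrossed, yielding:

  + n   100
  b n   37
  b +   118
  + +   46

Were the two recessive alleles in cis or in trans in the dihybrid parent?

The two most frequent classes are + n (100) and b + (118); these are the parental (non-recombinant) types.
So the F1 carried + n on one chromosome and b + on the other — the recessive alleles are on opposite chromosomes (trans / repulsion).

trans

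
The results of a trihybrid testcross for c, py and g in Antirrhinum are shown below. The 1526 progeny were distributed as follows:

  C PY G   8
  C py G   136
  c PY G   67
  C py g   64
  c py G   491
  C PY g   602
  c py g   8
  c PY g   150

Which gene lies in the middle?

g

The two most frequent reciprocal classes, C PY g and c py G, are the parental types, so the F1 was C PY g / c py G.
The two rarest classes, C PY G and c py g, are the double crossovers. Comparing them with the parentals, only the g allele has switched, so g is the middle locus and the order is py – g – c.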